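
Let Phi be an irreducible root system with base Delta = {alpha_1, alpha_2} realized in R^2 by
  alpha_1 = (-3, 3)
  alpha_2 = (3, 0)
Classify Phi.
type B_2

Compute the Cartan integers a_ij = 2(alpha_i, alpha_j)/(alpha_j, alpha_j); the resulting 2x2 Cartan matrix is
[[2, -2], [-1, 2]].
The roots have two lengths (squared-length ratio 2:1); the short ones are alpha_{2}. The associated Dynkin diagram is a chain of 2 nodes with a double edge at one end; the terminal node there is the unique short simple root (B_2), so the type is B_2 (the algebra so(5)).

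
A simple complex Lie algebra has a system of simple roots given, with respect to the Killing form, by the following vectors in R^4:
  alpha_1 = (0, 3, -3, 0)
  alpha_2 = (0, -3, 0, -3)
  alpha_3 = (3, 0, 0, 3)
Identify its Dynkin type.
Compute the Cartan integers a_ij = 2(alpha_i, alpha_j)/(alpha_j, alpha_j); the resulting 3x3 Cartan matrix is
[[2, -1, 0], [-1, 2, -1], [0, -1, 2]].
All simple roots have the same length, so the diagram is simply laced. The associated Dynkin diagram is a chain of 3 nodes with single edges (A_3), so the type is A_3 (the algebra sl(4)).

A_3 (sl(4))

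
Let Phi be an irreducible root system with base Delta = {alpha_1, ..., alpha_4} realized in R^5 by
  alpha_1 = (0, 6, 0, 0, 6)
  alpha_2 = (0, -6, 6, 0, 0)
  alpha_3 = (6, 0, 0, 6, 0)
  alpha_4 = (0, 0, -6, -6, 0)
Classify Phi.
type A_4

Compute the Cartan integers a_ij = 2(alpha_i, alpha_j)/(alpha_j, alpha_j); the resulting 4x4 Cartan matrix is
[[2, -1, 0, 0], [-1, 2, 0, -1], [0, 0, 2, -1], [0, -1, -1, 2]].
All simple roots have the same length, so the diagram is simply laced. The associated Dynkin diagram is a chain of 4 nodes with single edges (A_4), so the type is A_4 (the algebra sl(5)).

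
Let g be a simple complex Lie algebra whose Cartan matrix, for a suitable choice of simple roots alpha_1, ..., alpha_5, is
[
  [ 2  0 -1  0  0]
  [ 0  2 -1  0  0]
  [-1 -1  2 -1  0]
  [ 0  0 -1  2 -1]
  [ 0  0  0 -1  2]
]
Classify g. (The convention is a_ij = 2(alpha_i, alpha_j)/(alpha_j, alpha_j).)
D_5 (so(10))

The matrix has rank 5 with 2's on the diagonal. Reading the off-diagonal entries as Dynkin edges (a single edge where a_ij = a_ji = -1; a double or triple edge where a_ij * a_ji = 2 or 3), the diagram is a chain of 3 nodes with a fork of two nodes at one end (D_5). One simple-root ordering that puts it in standard form is (alpha_5, alpha_4, alpha_3, alpha_1, alpha_2). So the algebra is type D_5, i.e. so(10).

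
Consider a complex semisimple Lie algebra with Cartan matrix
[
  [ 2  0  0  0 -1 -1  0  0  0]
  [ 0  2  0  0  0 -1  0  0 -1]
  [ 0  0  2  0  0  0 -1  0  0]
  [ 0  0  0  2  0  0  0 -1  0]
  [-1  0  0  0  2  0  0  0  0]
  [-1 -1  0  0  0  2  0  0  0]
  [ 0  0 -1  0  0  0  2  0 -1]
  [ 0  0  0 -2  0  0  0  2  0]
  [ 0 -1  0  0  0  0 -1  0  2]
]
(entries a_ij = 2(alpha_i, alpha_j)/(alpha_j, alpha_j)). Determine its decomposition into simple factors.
The diagram associated to this matrix has two connected components: the simple roots {alpha_1, alpha_2, alpha_3, alpha_5, alpha_6, alpha_7, alpha_9} form a chain of 7 nodes with single edges (A_7), and {alpha_4, alpha_8} form a chain of 2 nodes with a double edge at one end; the terminal node there is the unique short simple root (B_2). A semisimple Lie algebra decomposes uniquely as the direct sum of simple ideals, one per connected component of its Dynkin diagram, so g ≅ A_7 ⊕ B_2 (dimension 63 + 10 = 73).

A7 ⊕ B2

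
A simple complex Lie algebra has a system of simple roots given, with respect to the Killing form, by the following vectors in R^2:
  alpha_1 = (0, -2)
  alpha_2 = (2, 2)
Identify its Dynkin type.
Compute the Cartan integers a_ij = 2(alpha_i, alpha_j)/(alpha_j, alpha_j); the resulting 2x2 Cartan matrix is
[[2, -1], [-2, 2]].
The roots have two lengths (squared-length ratio 2:1); the short ones are alpha_{1}. The associated Dynkin diagram is a chain of 2 nodes with a double edge at one end; the terminal node there is the unique short simple root (B_2), so the type is B_2 (the algebra so(5)).

B2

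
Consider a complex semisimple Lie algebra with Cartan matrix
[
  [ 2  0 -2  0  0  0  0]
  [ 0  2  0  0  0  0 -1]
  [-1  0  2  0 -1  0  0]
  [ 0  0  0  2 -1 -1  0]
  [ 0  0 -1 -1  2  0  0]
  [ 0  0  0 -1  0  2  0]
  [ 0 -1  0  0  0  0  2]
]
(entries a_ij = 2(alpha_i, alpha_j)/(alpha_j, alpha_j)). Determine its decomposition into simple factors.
A_2 (sl(3)) ⊕ C_5 (sp(10))

The diagram associated to this matrix has two connected components: the simple roots {alpha_2, alpha_7} form a chain of 2 nodes with single edges (A_2), and {alpha_1, alpha_3, alpha_4, alpha_5, alpha_6} form a chain of 5 nodes with a double edge at one end; the terminal node there is the unique long simple root (C_5). A semisimple Lie algebra decomposes uniquely as the direct sum of simple ideals, one per connected component of its Dynkin diagram, so g ≅ A_2 ⊕ C_5 (dimension 8 + 55 = 63).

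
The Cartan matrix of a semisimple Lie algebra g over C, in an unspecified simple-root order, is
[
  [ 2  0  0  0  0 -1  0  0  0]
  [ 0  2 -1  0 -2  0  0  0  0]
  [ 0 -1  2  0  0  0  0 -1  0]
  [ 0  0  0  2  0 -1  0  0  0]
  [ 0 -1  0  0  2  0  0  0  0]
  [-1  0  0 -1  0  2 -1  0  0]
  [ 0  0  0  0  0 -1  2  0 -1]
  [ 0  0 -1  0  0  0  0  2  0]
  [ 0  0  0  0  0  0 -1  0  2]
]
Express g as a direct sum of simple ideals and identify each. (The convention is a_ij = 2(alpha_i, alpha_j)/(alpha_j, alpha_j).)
The diagram associated to this matrix has two connected components: the simple roots {alpha_2, alpha_3, alpha_5, alpha_8} form a chain of 4 nodes with a double edge at one end; the terminal node there is the unique short simple root (B_4), and {alpha_1, alpha_4, alpha_6, alpha_7, alpha_9} form a chain of 3 nodes with a fork of two nodes at one end (D_5). A semisimple Lie algebra decomposes uniquely as the direct sum of simple ideals, one per connected component of its Dynkin diagram, so g ≅ B_4 ⊕ D_5 (dimension 36 + 45 = 81).

B_4 + D_5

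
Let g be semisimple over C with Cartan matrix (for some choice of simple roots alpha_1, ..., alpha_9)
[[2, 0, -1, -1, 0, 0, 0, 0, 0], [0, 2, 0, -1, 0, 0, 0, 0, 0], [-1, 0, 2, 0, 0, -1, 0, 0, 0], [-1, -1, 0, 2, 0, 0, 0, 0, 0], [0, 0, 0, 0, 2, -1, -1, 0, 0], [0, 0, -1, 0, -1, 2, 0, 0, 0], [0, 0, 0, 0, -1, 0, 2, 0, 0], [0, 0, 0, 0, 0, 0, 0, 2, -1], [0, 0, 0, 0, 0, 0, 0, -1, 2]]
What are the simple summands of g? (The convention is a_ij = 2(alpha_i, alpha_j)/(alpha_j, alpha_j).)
The diagram associated to this matrix has two connected components: the simple roots {alpha_8, alpha_9} form a chain of 2 nodes with single edges (A_2), and {alpha_1, alpha_2, alpha_3, alpha_4, alpha_5, alpha_6, alpha_7} form a chain of 7 nodes with single edges (A_7). A semisimple Lie algebra decomposes uniquely as the direct sum of simple ideals, one per connected component of its Dynkin diagram, so g ≅ A_2 ⊕ A_7 (dimension 8 + 63 = 71).

A_2 + A_7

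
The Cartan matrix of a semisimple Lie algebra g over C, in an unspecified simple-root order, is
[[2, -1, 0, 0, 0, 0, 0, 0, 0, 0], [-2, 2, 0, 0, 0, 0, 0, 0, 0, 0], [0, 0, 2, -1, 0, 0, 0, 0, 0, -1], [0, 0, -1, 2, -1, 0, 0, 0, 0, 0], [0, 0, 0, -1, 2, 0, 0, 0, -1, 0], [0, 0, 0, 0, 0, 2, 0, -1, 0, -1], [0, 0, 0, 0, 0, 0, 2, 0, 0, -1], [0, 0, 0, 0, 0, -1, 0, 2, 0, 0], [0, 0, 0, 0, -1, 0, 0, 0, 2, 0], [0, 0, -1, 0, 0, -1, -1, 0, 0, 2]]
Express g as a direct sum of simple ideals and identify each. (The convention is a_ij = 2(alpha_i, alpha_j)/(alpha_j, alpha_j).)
type B_2 ⊕ type E_8

The diagram associated to this matrix has two connected components: the simple roots {alpha_1, alpha_2} form a chain of 2 nodes with a double edge at one end; the terminal node there is the unique short simple root (B_2), and {alpha_3, alpha_4, alpha_5, alpha_6, alpha_7, alpha_8, alpha_9, alpha_10} form a chain of 7 nodes with one extra node attached to the third node from one end (E_8). A semisimple Lie algebra decomposes uniquely as the direct sum of simple ideals, one per connected component of its Dynkin diagram, so g ≅ B_2 ⊕ E_8 (dimension 10 + 248 = 258).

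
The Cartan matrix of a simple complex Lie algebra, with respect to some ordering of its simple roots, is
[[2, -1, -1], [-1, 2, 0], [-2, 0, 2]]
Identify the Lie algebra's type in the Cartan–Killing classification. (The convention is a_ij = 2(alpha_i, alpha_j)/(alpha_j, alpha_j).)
C_3

The matrix has rank 3 with 2's on the diagonal. Reading the off-diagonal entries as Dynkin edges (a single edge where a_ij = a_ji = -1; a double or triple edge where a_ij * a_ji = 2 or 3), the diagram is a chain of 3 nodes with a double edge at one end; the terminal node there is the unique long simple root (C_3). One simple-root ordering that puts it in standard form is (alpha_2, alpha_1, alpha_3). So the algebra is type C_3, i.e. sp(6).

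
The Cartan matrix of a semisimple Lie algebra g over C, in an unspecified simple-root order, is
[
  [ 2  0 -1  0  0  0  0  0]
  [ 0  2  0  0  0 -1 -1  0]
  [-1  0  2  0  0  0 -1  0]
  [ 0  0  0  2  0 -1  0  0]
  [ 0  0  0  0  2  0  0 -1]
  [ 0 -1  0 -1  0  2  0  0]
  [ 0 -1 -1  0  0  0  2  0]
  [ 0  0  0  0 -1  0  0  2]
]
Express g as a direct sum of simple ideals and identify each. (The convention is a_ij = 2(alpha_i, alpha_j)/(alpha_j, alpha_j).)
A2 + A6

The diagram associated to this matrix has two connected components: the simple roots {alpha_5, alpha_8} form a chain of 2 nodes with single edges (A_2), and {alpha_1, alpha_2, alpha_3, alpha_4, alpha_6, alpha_7} form a chain of 6 nodes with single edges (A_6). A semisimple Lie algebra decomposes uniquely as the direct sum of simple ideals, one per connected component of its Dynkin diagram, so g ≅ A_2 ⊕ A_6 (dimension 8 + 48 = 56).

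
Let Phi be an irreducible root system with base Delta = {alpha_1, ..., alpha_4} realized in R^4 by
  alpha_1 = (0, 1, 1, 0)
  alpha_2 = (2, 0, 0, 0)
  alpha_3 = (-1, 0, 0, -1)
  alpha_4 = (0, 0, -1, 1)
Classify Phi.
Compute the Cartan integers a_ij = 2(alpha_i, alpha_j)/(alpha_j, alpha_j); the resulting 4x4 Cartan matrix is
[[2, 0, 0, -1], [0, 2, -2, 0], [0, -1, 2, -1], [-1, 0, -1, 2]].
The roots have two lengths (squared-length ratio 2:1); the short ones are alpha_{1,3,4}. The associated Dynkin diagram is a chain of 4 nodes with a double edge at one end; the terminal node there is the unique long simple root (C_4), so the type is C_4 (the algebra sp(8)).

C_4 (sp(8))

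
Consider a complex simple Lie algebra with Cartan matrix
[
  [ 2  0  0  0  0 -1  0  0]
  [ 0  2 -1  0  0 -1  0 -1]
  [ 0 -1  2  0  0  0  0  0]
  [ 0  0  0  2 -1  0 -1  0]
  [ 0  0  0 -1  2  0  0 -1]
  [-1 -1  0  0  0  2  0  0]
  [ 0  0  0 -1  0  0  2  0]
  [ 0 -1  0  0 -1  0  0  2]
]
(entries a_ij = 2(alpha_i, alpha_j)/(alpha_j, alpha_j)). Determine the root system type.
type E_8

The matrix has rank 8 with 2's on the diagonal. Reading the off-diagonal entries as Dynkin edges (a single edge where a_ij = a_ji = -1; a double or triple edge where a_ij * a_ji = 2 or 3), the diagram is a chain of 7 nodes with one extra node attached to the third node from one end (E_8). One simple-root ordering that puts it in standard form is (alpha_1, alpha_3, alpha_6, alpha_2, alpha_8, alpha_5, alpha_4, alpha_7). So the algebra is type E_8.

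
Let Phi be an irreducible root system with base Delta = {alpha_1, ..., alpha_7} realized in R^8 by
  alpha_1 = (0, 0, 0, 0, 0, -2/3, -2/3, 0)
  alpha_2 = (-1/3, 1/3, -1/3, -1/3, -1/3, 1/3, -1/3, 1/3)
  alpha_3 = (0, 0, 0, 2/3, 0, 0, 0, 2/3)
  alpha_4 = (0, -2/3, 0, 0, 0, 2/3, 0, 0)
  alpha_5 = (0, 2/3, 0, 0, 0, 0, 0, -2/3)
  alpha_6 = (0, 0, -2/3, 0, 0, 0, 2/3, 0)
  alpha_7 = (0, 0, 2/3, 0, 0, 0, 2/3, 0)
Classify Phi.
Compute the Cartan integers a_ij = 2(alpha_i, alpha_j)/(alpha_j, alpha_j); the resulting 7x7 Cartan matrix is
[[2, 0, 0, -1, 0, -1, -1], [0, 2, 0, 0, 0, 0, -1], [0, 0, 2, 0, -1, 0, 0], [-1, 0, 0, 2, -1, 0, 0], [0, 0, -1, -1, 2, 0, 0], [-1, 0, 0, 0, 0, 2, 0], [-1, -1, 0, 0, 0, 0, 2]].
All simple roots have the same length, so the diagram is simply laced. The associated Dynkin diagram is a chain of 6 nodes with one extra node attached to the third node from one end (E_7), so the type is E_7.

E_7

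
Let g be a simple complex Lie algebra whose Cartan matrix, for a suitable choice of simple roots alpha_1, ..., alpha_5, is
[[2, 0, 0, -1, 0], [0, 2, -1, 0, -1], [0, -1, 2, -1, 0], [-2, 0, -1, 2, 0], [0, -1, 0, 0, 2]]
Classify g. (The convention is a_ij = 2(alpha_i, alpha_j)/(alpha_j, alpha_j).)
The matrix has rank 5 with 2's on the diagonal. Reading the off-diagonal entries as Dynkin edges (a single edge where a_ij = a_ji = -1; a double or triple edge where a_ij * a_ji = 2 or 3), the diagram is a chain of 5 nodes with a double edge at one end; the terminal node there is the unique short simple root (B_5). One simple-root ordering that puts it in standard form is (alpha_5, alpha_2, alpha_3, alpha_4, alpha_1). So the algebra is type B_5, i.e. so(11).

type B_5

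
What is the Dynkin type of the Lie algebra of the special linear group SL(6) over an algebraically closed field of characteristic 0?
A_5 (sl(6))

This is sl(6), which has dimension 6^2 - 1 = 35 and rank 6 - 1 = 5 (a Cartan subalgebra is the diagonal traceless matrices). In the classification of classical Lie algebras, the special linear algebra sl(n+1) has type A_n; here n = 5, so the Dynkin diagram is a chain of 5 nodes with single edges (A_5). Hence the type is A_5.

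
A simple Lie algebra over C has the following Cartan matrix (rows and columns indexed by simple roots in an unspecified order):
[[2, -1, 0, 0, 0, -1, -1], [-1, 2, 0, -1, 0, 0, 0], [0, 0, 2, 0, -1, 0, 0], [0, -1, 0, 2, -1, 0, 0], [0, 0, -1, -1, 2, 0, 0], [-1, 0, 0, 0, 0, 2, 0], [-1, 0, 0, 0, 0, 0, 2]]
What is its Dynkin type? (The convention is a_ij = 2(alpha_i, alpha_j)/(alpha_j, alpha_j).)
type D_7

The matrix has rank 7 with 2's on the diagonal. Reading the off-diagonal entries as Dynkin edges (a single edge where a_ij = a_ji = -1; a double or triple edge where a_ij * a_ji = 2 or 3), the diagram is a chain of 5 nodes with a fork of two nodes at one end (D_7). One simple-root ordering that puts it in standard form is (alpha_3, alpha_5, alpha_4, alpha_2, alpha_1, alpha_7, alpha_6). So the algebra is type D_7, i.e. so(14).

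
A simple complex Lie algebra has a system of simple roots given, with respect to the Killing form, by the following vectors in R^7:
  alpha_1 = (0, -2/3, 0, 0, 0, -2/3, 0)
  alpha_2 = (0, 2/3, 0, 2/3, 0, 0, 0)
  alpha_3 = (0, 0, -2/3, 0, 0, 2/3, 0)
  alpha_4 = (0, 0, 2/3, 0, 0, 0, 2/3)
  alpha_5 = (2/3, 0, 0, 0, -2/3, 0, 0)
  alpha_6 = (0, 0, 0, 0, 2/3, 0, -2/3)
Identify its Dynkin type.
A_6

Compute the Cartan integers a_ij = 2(alpha_i, alpha_j)/(alpha_j, alpha_j); the resulting 6x6 Cartan matrix is
[[2, -1, -1, 0, 0, 0], [-1, 2, 0, 0, 0, 0], [-1, 0, 2, -1, 0, 0], [0, 0, -1, 2, 0, -1], [0, 0, 0, 0, 2, -1], [0, 0, 0, -1, -1, 2]].
All simple roots have the same length, so the diagram is simply laced. The associated Dynkin diagram is a chain of 6 nodes with single edges (A_6), so the type is A_6 (the algebra sl(7)).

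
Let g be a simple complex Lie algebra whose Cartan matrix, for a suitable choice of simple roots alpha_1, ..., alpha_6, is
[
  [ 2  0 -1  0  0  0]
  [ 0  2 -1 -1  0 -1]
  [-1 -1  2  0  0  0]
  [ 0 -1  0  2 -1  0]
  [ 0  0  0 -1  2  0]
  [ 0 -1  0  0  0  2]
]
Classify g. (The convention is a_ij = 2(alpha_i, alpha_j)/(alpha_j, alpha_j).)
The matrix has rank 6 with 2's on the diagonal. Reading the off-diagonal entries as Dynkin edges (a single edge where a_ij = a_ji = -1; a double or triple edge where a_ij * a_ji = 2 or 3), the diagram is a chain of 5 nodes with one extra node attached to the third node from one end (E_6). One simple-root ordering that puts it in standard form is (alpha_5, alpha_6, alpha_4, alpha_2, alpha_3, alpha_1). So the algebra is type E_6.

E_6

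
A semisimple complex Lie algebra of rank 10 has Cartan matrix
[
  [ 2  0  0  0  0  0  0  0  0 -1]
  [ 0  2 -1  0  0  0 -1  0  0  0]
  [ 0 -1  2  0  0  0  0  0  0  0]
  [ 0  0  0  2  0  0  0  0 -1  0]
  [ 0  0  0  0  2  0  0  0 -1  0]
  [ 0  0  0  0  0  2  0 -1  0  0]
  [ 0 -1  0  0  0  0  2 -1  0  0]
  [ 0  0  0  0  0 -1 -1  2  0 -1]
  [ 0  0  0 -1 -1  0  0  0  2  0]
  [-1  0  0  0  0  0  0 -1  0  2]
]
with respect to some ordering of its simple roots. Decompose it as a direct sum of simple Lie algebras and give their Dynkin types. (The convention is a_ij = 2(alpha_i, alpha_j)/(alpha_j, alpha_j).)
type A_3 + type E_7

The diagram associated to this matrix has two connected components: the simple roots {alpha_4, alpha_5, alpha_9} form a chain of 3 nodes with single edges (A_3), and {alpha_1, alpha_2, alpha_3, alpha_6, alpha_7, alpha_8, alpha_10} form a chain of 6 nodes with one extra node attached to the third node from one end (E_7). A semisimple Lie algebra decomposes uniquely as the direct sum of simple ideals, one per connected component of its Dynkin diagram, so g ≅ A_3 ⊕ E_7 (dimension 15 + 133 = 148).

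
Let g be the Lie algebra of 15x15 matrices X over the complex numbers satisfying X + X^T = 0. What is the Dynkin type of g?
B_7 (so(15))

This is so(15) with 15 odd, which has dimension 15(15-1)/2 = 105 and rank (15-1)/2 = 7. In the classification of classical Lie algebras, the orthogonal algebra so(2n+1) in an odd number of variables has type B_n; here n = 7, so the Dynkin diagram is a chain of 7 nodes with a double edge at one end; the terminal node there is the unique short simple root (B_7). Hence the type is B_7.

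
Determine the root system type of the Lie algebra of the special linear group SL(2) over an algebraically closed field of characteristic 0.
A_1

This is sl(2), which has dimension 2^2 - 1 = 3 and rank 2 - 1 = 1 (a Cartan subalgebra is the diagonal traceless matrices). In the classification of classical Lie algebras, the special linear algebra sl(n+1) has type A_n; here n = 1, so the Dynkin diagram is a chain of 1 nodes with single edges (A_1). Hence the type is A_1.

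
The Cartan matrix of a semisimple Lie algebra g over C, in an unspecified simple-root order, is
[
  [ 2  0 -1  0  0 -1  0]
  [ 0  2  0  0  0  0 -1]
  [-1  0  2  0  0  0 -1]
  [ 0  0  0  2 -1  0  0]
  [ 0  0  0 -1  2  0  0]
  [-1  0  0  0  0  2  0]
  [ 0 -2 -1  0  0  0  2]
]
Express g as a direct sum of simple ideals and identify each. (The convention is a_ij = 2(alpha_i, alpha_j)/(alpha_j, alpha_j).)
The diagram associated to this matrix has two connected components: the simple roots {alpha_4, alpha_5} form a chain of 2 nodes with single edges (A_2), and {alpha_1, alpha_2, alpha_3, alpha_6, alpha_7} form a chain of 5 nodes with a double edge at one end; the terminal node there is the unique short simple root (B_5). A semisimple Lie algebra decomposes uniquely as the direct sum of simple ideals, one per connected component of its Dynkin diagram, so g ≅ A_2 ⊕ B_5 (dimension 8 + 55 = 63).

type A_2 ⊕ type B_5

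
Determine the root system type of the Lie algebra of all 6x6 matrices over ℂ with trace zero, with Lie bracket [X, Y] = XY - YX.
This is sl(6), which has dimension 6^2 - 1 = 35 and rank 6 - 1 = 5 (a Cartan subalgebra is the diagonal traceless matrices). In the classification of classical Lie algebras, the special linear algebra sl(n+1) has type A_n; here n = 5, so the Dynkin diagram is a chain of 5 nodes with single edges (A_5). Hence the type is A_5.

type A_5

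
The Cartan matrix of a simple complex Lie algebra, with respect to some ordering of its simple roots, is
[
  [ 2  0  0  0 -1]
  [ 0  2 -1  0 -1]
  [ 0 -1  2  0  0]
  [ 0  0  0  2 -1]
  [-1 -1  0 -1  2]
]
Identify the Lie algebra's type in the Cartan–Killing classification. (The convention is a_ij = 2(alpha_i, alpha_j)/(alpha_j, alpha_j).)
type D_5

The matrix has rank 5 with 2's on the diagonal. Reading the off-diagonal entries as Dynkin edges (a single edge where a_ij = a_ji = -1; a double or triple edge where a_ij * a_ji = 2 or 3), the diagram is a chain of 3 nodes with a fork of two nodes at one end (D_5). One simple-root ordering that puts it in standard form is (alpha_3, alpha_2, alpha_5, alpha_4, alpha_1). So the algebra is type D_5, i.e. so(10).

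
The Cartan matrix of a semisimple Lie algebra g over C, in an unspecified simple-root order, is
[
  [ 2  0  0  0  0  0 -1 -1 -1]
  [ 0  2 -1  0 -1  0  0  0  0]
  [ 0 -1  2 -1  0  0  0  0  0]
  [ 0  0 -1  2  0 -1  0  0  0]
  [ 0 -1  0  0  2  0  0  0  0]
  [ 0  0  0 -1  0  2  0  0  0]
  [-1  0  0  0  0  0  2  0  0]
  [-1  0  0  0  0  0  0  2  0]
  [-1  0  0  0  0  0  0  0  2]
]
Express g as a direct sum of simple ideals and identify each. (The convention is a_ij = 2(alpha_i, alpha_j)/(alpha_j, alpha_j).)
The diagram associated to this matrix has two connected components: the simple roots {alpha_2, alpha_3, alpha_4, alpha_5, alpha_6} form a chain of 5 nodes with single edges (A_5), and {alpha_1, alpha_7, alpha_8, alpha_9} form a chain of 2 nodes with a fork of two nodes at one end (D_4). A semisimple Lie algebra decomposes uniquely as the direct sum of simple ideals, one per connected component of its Dynkin diagram, so g ≅ A_5 ⊕ D_4 (dimension 35 + 28 = 63).

A5 + D4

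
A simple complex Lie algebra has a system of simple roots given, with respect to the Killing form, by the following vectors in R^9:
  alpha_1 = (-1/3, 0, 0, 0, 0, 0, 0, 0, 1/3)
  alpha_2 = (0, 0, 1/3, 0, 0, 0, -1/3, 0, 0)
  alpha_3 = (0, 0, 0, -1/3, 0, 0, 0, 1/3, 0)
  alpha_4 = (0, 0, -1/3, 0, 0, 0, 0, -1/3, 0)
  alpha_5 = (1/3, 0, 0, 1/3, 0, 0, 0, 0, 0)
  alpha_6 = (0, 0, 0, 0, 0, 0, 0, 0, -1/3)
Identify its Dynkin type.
type B_6

Compute the Cartan integers a_ij = 2(alpha_i, alpha_j)/(alpha_j, alpha_j); the resulting 6x6 Cartan matrix is
[[2, 0, 0, 0, -1, -2], [0, 2, 0, -1, 0, 0], [0, 0, 2, -1, -1, 0], [0, -1, -1, 2, 0, 0], [-1, 0, -1, 0, 2, 0], [-1, 0, 0, 0, 0, 2]].
The roots have two lengths (squared-length ratio 2:1); the short ones are alpha_{6}. The associated Dynkin diagram is a chain of 6 nodes with a double edge at one end; the terminal node there is the unique short simple root (B_6), so the type is B_6 (the algebra so(13)).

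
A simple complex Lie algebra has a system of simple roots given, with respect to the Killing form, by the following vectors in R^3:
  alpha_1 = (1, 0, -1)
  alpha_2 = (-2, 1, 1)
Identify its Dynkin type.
Compute the Cartan integers a_ij = 2(alpha_i, alpha_j)/(alpha_j, alpha_j); the resulting 2x2 Cartan matrix is
[[2, -1], [-3, 2]].
The roots have two lengths (squared-length ratio 3:1); the short ones are alpha_{1}. The associated Dynkin diagram is two nodes joined by a triple edge (G_2), so the type is G_2.

type G_2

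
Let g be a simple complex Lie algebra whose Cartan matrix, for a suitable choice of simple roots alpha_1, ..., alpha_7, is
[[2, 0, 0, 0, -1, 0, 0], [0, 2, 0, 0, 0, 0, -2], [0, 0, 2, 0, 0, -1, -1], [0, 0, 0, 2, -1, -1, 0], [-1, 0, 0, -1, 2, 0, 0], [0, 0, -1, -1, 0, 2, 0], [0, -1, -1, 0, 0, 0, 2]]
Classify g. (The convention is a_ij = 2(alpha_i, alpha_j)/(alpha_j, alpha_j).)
The matrix has rank 7 with 2's on the diagonal. Reading the off-diagonal entries as Dynkin edges (a single edge where a_ij = a_ji = -1; a double or triple edge where a_ij * a_ji = 2 or 3), the diagram is a chain of 7 nodes with a double edge at one end; the terminal node there is the unique long simple root (C_7). One simple-root ordering that puts it in standard form is (alpha_1, alpha_5, alpha_4, alpha_6, alpha_3, alpha_7, alpha_2). So the algebra is type C_7, i.e. sp(14).

C7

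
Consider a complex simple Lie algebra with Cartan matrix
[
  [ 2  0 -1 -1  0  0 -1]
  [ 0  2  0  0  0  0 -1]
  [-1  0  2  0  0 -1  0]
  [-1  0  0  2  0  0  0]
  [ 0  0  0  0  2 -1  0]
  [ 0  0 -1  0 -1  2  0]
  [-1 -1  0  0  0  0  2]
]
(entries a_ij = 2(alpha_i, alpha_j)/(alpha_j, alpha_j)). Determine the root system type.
The matrix has rank 7 with 2's on the diagonal. Reading the off-diagonal entries as Dynkin edges (a single edge where a_ij = a_ji = -1; a double or triple edge where a_ij * a_ji = 2 or 3), the diagram is a chain of 6 nodes with one extra node attached to the third node from one end (E_7). One simple-root ordering that puts it in standard form is (alpha_2, alpha_4, alpha_7, alpha_1, alpha_3, alpha_6, alpha_5). So the algebra is type E_7.

E7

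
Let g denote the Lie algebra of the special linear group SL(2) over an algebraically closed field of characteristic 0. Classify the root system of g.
A_1 (sl(2))

This is sl(2), which has dimension 2^2 - 1 = 3 and rank 2 - 1 = 1 (a Cartan subalgebra is the diagonal traceless matrices). In the classification of classical Lie algebras, the special linear algebra sl(n+1) has type A_n; here n = 1, so the Dynkin diagram is a chain of 1 nodes with single edges (A_1). Hence the type is A_1.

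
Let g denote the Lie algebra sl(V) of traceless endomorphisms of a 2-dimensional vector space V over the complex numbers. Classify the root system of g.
This is sl(2), which has dimension 2^2 - 1 = 3 and rank 2 - 1 = 1 (a Cartan subalgebra is the diagonal traceless matrices). In the classification of classical Lie algebras, the special linear algebra sl(n+1) has type A_n; here n = 1, so the Dynkin diagram is a chain of 1 nodes with single edges (A_1). Hence the type is A_1.

A_1 (sl(2))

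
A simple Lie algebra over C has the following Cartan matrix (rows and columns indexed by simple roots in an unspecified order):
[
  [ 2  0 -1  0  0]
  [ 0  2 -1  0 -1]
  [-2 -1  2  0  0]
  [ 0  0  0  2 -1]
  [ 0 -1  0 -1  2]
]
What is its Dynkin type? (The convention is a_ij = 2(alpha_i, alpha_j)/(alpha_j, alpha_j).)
The matrix has rank 5 with 2's on the diagonal. Reading the off-diagonal entries as Dynkin edges (a single edge where a_ij = a_ji = -1; a double or triple edge where a_ij * a_ji = 2 or 3), the diagram is a chain of 5 nodes with a double edge at one end; the terminal node there is the unique short simple root (B_5). One simple-root ordering that puts it in standard form is (alpha_4, alpha_5, alpha_2, alpha_3, alpha_1). So the algebra is type B_5, i.e. so(11).

B5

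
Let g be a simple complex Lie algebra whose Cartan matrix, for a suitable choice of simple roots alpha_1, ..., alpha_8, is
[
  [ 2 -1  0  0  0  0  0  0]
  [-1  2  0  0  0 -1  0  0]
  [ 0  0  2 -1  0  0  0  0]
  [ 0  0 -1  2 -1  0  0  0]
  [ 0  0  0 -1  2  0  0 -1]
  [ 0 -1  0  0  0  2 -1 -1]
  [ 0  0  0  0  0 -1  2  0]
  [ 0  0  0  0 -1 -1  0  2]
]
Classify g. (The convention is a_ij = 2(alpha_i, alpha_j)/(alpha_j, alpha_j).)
type E_8

The matrix has rank 8 with 2's on the diagonal. Reading the off-diagonal entries as Dynkin edges (a single edge where a_ij = a_ji = -1; a double or triple edge where a_ij * a_ji = 2 or 3), the diagram is a chain of 7 nodes with one extra node attached to the third node from one end (E_8). One simple-root ordering that puts it in standard form is (alpha_1, alpha_7, alpha_2, alpha_6, alpha_8, alpha_5, alpha_4, alpha_3). So the algebra is type E_8.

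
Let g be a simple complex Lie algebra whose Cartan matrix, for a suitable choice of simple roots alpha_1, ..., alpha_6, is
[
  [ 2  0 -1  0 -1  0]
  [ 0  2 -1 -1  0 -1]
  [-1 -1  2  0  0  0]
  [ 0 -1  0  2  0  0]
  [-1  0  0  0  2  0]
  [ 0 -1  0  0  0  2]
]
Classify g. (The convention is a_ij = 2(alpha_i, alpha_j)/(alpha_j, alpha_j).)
D_6 (so(12))

The matrix has rank 6 with 2's on the diagonal. Reading the off-diagonal entries as Dynkin edges (a single edge where a_ij = a_ji = -1; a double or triple edge where a_ij * a_ji = 2 or 3), the diagram is a chain of 4 nodes with a fork of two nodes at one end (D_6). One simple-root ordering that puts it in standard form is (alpha_5, alpha_1, alpha_3, alpha_2, alpha_6, alpha_4). So the algebra is type D_6, i.e. so(12).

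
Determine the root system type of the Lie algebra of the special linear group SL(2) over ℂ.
This is sl(2), which has dimension 2^2 - 1 = 3 and rank 2 - 1 = 1 (a Cartan subalgebra is the diagonal traceless matrices). In the classification of classical Lie algebras, the special linear algebra sl(n+1) has type A_n; here n = 1, so the Dynkin diagram is a chain of 1 nodes with single edges (A_1). Hence the type is A_1.

A_1 (sl(2))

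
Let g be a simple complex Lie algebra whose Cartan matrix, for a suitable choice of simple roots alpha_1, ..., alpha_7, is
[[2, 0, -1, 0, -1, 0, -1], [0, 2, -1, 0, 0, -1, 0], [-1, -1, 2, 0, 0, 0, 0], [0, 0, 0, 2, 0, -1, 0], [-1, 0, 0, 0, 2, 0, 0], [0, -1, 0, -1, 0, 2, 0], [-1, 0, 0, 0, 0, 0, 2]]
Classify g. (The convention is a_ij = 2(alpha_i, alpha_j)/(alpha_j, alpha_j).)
The matrix has rank 7 with 2's on the diagonal. Reading the off-diagonal entries as Dynkin edges (a single edge where a_ij = a_ji = -1; a double or triple edge where a_ij * a_ji = 2 or 3), the diagram is a chain of 5 nodes with a fork of two nodes at one end (D_7). One simple-root ordering that puts it in standard form is (alpha_4, alpha_6, alpha_2, alpha_3, alpha_1, alpha_7, alpha_5). So the algebra is type D_7, i.e. so(14).

D_7 (so(14))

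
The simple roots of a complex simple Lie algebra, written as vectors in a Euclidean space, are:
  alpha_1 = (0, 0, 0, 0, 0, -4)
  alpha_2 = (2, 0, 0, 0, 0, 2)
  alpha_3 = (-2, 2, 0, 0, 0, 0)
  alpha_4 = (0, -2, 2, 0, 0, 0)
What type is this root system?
Compute the Cartan integers a_ij = 2(alpha_i, alpha_j)/(alpha_j, alpha_j); the resulting 4x4 Cartan matrix is
[[2, -2, 0, 0], [-1, 2, -1, 0], [0, -1, 2, -1], [0, 0, -1, 2]].
The roots have two lengths (squared-length ratio 2:1); the short ones are alpha_{2,3,4}. The associated Dynkin diagram is a chain of 4 nodes with a double edge at one end; the terminal node there is the unique long simple root (C_4), so the type is C_4 (the algebra sp(8)).

C_4 (sp(8))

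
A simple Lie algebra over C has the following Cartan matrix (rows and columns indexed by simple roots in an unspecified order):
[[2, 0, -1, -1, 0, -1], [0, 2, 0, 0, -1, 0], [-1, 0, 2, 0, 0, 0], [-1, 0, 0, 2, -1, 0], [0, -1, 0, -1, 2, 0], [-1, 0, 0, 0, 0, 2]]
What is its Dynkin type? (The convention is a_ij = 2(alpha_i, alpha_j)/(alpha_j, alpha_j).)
D_6

The matrix has rank 6 with 2's on the diagonal. Reading the off-diagonal entries as Dynkin edges (a single edge where a_ij = a_ji = -1; a double or triple edge where a_ij * a_ji = 2 or 3), the diagram is a chain of 4 nodes with a fork of two nodes at one end (D_6). One simple-root ordering that puts it in standard form is (alpha_2, alpha_5, alpha_4, alpha_1, alpha_6, alpha_3). So the algebra is type D_6, i.e. so(12).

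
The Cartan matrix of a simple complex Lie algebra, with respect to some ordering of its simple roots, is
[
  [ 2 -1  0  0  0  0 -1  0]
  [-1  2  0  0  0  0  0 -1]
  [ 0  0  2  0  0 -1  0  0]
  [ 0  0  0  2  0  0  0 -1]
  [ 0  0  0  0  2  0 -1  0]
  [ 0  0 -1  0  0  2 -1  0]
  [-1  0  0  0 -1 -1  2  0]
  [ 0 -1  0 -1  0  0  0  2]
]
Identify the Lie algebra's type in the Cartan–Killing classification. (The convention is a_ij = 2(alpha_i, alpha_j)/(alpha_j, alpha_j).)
The matrix has rank 8 with 2's on the diagonal. Reading the off-diagonal entries as Dynkin edges (a single edge where a_ij = a_ji = -1; a double or triple edge where a_ij * a_ji = 2 or 3), the diagram is a chain of 7 nodes with one extra node attached to the third node from one end (E_8). One simple-root ordering that puts it in standard form is (alpha_3, alpha_5, alpha_6, alpha_7, alpha_1, alpha_2, alpha_8, alpha_4). So the algebra is type E_8.

type E_8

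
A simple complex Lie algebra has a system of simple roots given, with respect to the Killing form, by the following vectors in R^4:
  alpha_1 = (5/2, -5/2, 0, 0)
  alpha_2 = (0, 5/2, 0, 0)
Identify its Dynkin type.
type B_2

Compute the Cartan integers a_ij = 2(alpha_i, alpha_j)/(alpha_j, alpha_j); the resulting 2x2 Cartan matrix is
[[2, -2], [-1, 2]].
The roots have two lengths (squared-length ratio 2:1); the short ones are alpha_{2}. The associated Dynkin diagram is a chain of 2 nodes with a double edge at one end; the terminal node there is the unique short simple root (B_2), so the type is B_2 (the algebra so(5)).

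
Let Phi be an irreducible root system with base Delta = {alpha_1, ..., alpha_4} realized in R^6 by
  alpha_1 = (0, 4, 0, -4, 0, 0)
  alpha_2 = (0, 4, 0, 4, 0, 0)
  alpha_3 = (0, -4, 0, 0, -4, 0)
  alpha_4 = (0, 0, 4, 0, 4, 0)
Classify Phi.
Compute the Cartan integers a_ij = 2(alpha_i, alpha_j)/(alpha_j, alpha_j); the resulting 4x4 Cartan matrix is
[[2, 0, -1, 0], [0, 2, -1, 0], [-1, -1, 2, -1], [0, 0, -1, 2]].
All simple roots have the same length, so the diagram is simply laced. The associated Dynkin diagram is a chain of 2 nodes with a fork of two nodes at one end (D_4), so the type is D_4 (the algebra so(8)).

D_4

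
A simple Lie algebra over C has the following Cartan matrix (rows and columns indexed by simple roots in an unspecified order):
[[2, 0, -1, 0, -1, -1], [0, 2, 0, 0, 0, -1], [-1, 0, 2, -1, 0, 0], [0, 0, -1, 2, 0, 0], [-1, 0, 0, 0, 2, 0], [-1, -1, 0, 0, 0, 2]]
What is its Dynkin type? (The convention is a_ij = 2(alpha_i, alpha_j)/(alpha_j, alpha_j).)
E_6

The matrix has rank 6 with 2's on the diagonal. Reading the off-diagonal entries as Dynkin edges (a single edge where a_ij = a_ji = -1; a double or triple edge where a_ij * a_ji = 2 or 3), the diagram is a chain of 5 nodes with one extra node attached to the third node from one end (E_6). One simple-root ordering that puts it in standard form is (alpha_4, alpha_5, alpha_3, alpha_1, alpha_6, alpha_2). So the algebra is type E_6.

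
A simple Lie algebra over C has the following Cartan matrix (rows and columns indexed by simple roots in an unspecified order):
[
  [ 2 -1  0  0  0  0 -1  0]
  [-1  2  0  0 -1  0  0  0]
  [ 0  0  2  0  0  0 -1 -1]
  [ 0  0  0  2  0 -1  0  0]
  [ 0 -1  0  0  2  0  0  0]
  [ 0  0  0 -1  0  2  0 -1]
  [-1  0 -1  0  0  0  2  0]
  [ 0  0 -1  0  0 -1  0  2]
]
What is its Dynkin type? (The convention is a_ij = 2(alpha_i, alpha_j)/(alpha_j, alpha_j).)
A_8 (sl(9))

The matrix has rank 8 with 2's on the diagonal. Reading the off-diagonal entries as Dynkin edges (a single edge where a_ij = a_ji = -1; a double or triple edge where a_ij * a_ji = 2 or 3), the diagram is a chain of 8 nodes with single edges (A_8). One simple-root ordering that puts it in standard form is (alpha_5, alpha_2, alpha_1, alpha_7, alpha_3, alpha_8, alpha_6, alpha_4). So the algebra is type A_8, i.e. sl(9).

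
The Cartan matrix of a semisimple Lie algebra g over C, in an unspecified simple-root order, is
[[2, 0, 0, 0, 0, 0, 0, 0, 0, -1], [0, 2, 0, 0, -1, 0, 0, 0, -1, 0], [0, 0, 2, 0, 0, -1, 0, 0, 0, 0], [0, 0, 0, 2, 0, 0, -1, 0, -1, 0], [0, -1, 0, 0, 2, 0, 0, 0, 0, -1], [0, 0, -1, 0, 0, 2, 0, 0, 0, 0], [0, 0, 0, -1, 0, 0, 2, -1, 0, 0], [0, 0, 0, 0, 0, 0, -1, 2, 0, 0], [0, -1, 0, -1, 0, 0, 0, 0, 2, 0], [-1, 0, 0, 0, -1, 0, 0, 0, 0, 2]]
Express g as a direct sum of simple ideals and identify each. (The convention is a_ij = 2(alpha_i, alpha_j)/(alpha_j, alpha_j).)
The diagram associated to this matrix has two connected components: the simple roots {alpha_3, alpha_6} form a chain of 2 nodes with single edges (A_2), and {alpha_1, alpha_2, alpha_4, alpha_5, alpha_7, alpha_8, alpha_9, alpha_10} form a chain of 8 nodes with single edges (A_8). A semisimple Lie algebra decomposes uniquely as the direct sum of simple ideals, one per connected component of its Dynkin diagram, so g ≅ A_2 ⊕ A_8 (dimension 8 + 80 = 88).

A_2 + A_8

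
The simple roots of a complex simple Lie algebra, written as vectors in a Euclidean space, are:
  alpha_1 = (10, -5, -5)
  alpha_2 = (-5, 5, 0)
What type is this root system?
type G_2

Compute the Cartan integers a_ij = 2(alpha_i, alpha_j)/(alpha_j, alpha_j); the resulting 2x2 Cartan matrix is
[[2, -3], [-1, 2]].
The roots have two lengths (squared-length ratio 3:1); the short ones are alpha_{2}. The associated Dynkin diagram is two nodes joined by a triple edge (G_2), so the type is G_2.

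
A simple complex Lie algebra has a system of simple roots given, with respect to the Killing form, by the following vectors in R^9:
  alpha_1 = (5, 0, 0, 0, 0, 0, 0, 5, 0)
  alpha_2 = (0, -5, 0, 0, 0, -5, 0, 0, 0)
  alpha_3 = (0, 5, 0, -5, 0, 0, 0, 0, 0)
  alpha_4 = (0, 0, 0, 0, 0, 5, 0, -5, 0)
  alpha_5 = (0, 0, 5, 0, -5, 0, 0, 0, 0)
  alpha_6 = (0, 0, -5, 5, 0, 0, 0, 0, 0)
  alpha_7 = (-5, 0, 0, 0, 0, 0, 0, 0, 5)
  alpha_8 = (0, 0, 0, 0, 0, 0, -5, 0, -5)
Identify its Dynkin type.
Compute the Cartan integers a_ij = 2(alpha_i, alpha_j)/(alpha_j, alpha_j); the resulting 8x8 Cartan matrix is
[[2, 0, 0, -1, 0, 0, -1, 0], [0, 2, -1, -1, 0, 0, 0, 0], [0, -1, 2, 0, 0, -1, 0, 0], [-1, -1, 0, 2, 0, 0, 0, 0], [0, 0, 0, 0, 2, -1, 0, 0], [0, 0, -1, 0, -1, 2, 0, 0], [-1, 0, 0, 0, 0, 0, 2, -1], [0, 0, 0, 0, 0, 0, -1, 2]].
All simple roots have the same length, so the diagram is simply laced. The associated Dynkin diagram is a chain of 8 nodes with single edges (A_8), so the type is A_8 (the algebra sl(9)).

A_8 (sl(9))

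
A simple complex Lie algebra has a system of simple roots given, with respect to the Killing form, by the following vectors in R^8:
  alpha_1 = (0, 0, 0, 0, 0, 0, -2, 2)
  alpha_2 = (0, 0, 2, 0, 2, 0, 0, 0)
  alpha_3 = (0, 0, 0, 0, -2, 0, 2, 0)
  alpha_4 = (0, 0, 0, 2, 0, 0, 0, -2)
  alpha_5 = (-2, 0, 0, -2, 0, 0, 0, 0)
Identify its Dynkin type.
Compute the Cartan integers a_ij = 2(alpha_i, alpha_j)/(alpha_j, alpha_j); the resulting 5x5 Cartan matrix is
[[2, 0, -1, -1, 0], [0, 2, -1, 0, 0], [-1, -1, 2, 0, 0], [-1, 0, 0, 2, -1], [0, 0, 0, -1, 2]].
All simple roots have the same length, so the diagram is simply laced. The associated Dynkin diagram is a chain of 5 nodes with single edges (A_5), so the type is A_5 (the algebra sl(6)).

A5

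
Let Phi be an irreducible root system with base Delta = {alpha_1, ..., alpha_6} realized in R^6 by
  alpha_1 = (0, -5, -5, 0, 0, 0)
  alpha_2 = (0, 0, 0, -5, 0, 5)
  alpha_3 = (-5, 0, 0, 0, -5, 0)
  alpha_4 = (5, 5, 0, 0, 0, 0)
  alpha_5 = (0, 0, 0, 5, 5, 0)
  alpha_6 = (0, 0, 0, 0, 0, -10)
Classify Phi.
type C_6

Compute the Cartan integers a_ij = 2(alpha_i, alpha_j)/(alpha_j, alpha_j); the resulting 6x6 Cartan matrix is
[[2, 0, 0, -1, 0, 0], [0, 2, 0, 0, -1, -1], [0, 0, 2, -1, -1, 0], [-1, 0, -1, 2, 0, 0], [0, -1, -1, 0, 2, 0], [0, -2, 0, 0, 0, 2]].
The roots have two lengths (squared-length ratio 2:1); the short ones are alpha_{1,2,3,4,5}. The associated Dynkin diagram is a chain of 6 nodes with a double edge at one end; the terminal node there is the unique long simple root (C_6), so the type is C_6 (the algebra sp(12)).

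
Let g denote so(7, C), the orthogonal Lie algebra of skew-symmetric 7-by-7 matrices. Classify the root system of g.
This is so(7) with 7 odd, which has dimension 7(7-1)/2 = 21 and rank (7-1)/2 = 3. In the classification of classical Lie algebras, the orthogonal algebra so(2n+1) in an odd number of variables has type B_n; here n = 3, so the Dynkin diagram is a chain of 3 nodes with a double edge at one end; the terminal node there is the unique short simple root (B_3). Hence the type is B_3.

B3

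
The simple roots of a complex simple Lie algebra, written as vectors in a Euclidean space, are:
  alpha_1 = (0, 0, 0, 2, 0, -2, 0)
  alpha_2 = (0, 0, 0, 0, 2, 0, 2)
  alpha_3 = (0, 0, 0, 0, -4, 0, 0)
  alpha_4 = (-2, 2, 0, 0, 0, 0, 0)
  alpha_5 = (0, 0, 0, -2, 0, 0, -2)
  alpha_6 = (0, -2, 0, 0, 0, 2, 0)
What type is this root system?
C_6 (sp(12))

Compute the Cartan integers a_ij = 2(alpha_i, alpha_j)/(alpha_j, alpha_j); the resulting 6x6 Cartan matrix is
[[2, 0, 0, 0, -1, -1], [0, 2, -1, 0, -1, 0], [0, -2, 2, 0, 0, 0], [0, 0, 0, 2, 0, -1], [-1, -1, 0, 0, 2, 0], [-1, 0, 0, -1, 0, 2]].
The roots have two lengths (squared-length ratio 2:1); the short ones are alpha_{1,2,4,5,6}. The associated Dynkin diagram is a chain of 6 nodes with a double edge at one end; the terminal node there is the unique long simple root (C_6), so the type is C_6 (the algebra sp(12)).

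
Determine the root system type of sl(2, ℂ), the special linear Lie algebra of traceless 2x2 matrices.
This is sl(2), which has dimension 2^2 - 1 = 3 and rank 2 - 1 = 1 (a Cartan subalgebra is the diagonal traceless matrices). In the classification of classical Lie algebras, the special linear algebra sl(n+1) has type A_n; here n = 1, so the Dynkin diagram is a chain of 1 nodes with single edges (A_1). Hence the type is A_1.

A1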